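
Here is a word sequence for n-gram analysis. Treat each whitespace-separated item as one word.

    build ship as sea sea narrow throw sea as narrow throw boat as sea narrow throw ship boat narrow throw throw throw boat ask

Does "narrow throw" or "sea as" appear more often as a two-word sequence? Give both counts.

"narrow throw": 4 occurrences
"sea as": 1 occurrence

"narrow throw" (4 vs 1)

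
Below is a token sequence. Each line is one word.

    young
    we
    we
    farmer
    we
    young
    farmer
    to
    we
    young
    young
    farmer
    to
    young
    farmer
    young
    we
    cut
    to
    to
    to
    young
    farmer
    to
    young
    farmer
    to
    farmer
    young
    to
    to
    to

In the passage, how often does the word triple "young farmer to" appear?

Scanning the 30 overlapping trigram windows for "young farmer to":
  position 6–8: young farmer to
  position 11–13: young farmer to
  position 22–24: young farmer to
  position 25–27: young farmer to

4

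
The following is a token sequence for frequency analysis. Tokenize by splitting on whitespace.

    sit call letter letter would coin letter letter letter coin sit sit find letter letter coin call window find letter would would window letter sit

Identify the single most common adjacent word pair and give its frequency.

Bigram frequencies (highest first):
  letter letter: 4
  letter would: 2
  letter coin: 2
  find letter: 2
  sit call: 1
  call letter: 1
  … (12 more, each ≤ 1)

"letter letter", 4 times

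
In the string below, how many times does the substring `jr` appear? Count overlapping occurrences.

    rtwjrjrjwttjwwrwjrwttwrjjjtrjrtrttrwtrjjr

5

Sliding a length-2 window over the 41 characters (40 positions):
  position 4–5: jr
  position 6–7: jr
  position 17–18: jr
  position 29–30: jr
  position 40–41: jr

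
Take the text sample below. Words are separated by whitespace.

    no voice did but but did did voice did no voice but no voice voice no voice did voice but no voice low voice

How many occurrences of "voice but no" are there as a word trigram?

Scanning the 22 overlapping trigram windows for "voice but no":
  position 11–13: voice but no
  position 19–21: voice but no

2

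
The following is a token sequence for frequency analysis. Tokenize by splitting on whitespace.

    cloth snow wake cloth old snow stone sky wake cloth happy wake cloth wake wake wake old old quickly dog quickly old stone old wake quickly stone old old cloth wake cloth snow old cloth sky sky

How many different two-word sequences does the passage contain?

27

37 tokens → 36 bigram windows in total.
Repeated bigrams (each contributes count−1 duplicates):
  wake cloth: 4
  cloth snow: 2
  cloth wake: 2
  old cloth: 2
  old old: 2
  stone old: 2
  wake wake: 2
9 duplicate windows → 36 − 9 = 27 distinct.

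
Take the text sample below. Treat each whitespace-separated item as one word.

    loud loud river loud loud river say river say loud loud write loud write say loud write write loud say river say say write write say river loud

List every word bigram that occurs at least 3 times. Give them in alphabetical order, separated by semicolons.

Bigram counts meeting the condition (at least 3 times):
  loud loud: 3
  loud write: 3
  river say: 3
  say river: 3

loud loud; loud write; river say; say river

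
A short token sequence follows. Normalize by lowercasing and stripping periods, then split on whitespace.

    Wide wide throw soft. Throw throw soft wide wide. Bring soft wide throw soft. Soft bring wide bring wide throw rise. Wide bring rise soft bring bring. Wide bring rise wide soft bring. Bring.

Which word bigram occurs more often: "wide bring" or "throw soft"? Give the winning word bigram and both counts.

"wide bring" (4 vs 3)

"wide bring": 4 occurrences
"throw soft": 3 occurrences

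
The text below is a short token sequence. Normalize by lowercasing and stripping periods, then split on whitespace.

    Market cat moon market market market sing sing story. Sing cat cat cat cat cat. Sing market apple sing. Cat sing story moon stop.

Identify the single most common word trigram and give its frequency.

"cat cat cat", 3 times

Trigram frequencies (highest first):
  cat cat cat: 3
  market cat moon: 1
  cat moon market: 1
  moon market market: 1
  market market market: 1
  market market sing: 1
  … (14 more, each ≤ 1)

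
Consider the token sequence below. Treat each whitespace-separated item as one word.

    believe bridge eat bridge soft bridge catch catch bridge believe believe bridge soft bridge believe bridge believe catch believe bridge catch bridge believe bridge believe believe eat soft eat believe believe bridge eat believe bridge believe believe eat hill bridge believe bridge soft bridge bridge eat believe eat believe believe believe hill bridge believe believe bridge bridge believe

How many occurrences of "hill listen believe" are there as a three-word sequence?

0

Scanning the 56 overlapping trigram windows for "hill listen believe":
  (none found)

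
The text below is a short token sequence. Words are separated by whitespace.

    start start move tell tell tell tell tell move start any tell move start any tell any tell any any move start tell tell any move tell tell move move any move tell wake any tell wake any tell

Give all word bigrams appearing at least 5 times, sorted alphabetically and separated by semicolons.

Bigram counts meeting the condition (at least 5 times):
  any tell: 5
  tell tell: 6

any tell; tell tell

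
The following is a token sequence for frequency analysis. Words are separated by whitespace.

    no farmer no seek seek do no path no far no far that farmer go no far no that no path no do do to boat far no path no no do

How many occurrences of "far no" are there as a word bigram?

Scanning the 31 overlapping bigram windows for "far no":
  position 10–11: far no
  position 17–18: far no
  position 27–28: far no

3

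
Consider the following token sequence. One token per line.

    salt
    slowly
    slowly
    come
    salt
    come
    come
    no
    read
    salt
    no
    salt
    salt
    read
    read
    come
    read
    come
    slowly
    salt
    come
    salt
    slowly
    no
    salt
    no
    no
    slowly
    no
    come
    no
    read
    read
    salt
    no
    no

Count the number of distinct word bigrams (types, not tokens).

36 tokens → 35 bigram windows in total.
Repeated bigrams (each contributes count−1 duplicates):
  salt no: 3
  come no: 2
  come salt: 2
  no no: 2
  no read: 2
  no salt: 2
  read come: 2
  read read: 2
  … (4 more repeated)
13 duplicate windows → 35 − 13 = 22 distinct.

22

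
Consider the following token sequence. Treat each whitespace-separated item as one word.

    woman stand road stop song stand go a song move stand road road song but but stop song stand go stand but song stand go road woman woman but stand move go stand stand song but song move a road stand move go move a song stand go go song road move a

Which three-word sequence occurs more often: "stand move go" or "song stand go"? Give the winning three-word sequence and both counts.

"song stand go" (4 vs 2)

"stand move go": 2 occurrences
"song stand go": 4 occurrences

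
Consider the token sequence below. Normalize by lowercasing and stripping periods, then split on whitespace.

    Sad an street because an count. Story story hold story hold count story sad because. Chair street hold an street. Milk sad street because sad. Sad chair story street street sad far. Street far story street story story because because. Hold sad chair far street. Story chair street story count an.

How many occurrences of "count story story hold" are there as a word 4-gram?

Scanning the 48 overlapping 4-gram windows for "count story story hold":
  position 6–9: count story story hold

1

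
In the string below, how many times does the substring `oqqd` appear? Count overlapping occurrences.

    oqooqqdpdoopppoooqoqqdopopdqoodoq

2

Sliding a length-4 window over the 33 characters (30 positions):
  position 4–7: oqqd
  position 19–22: oqqd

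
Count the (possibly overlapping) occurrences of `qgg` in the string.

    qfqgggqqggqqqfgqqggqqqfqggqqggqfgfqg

Sliding a length-3 window over the 36 characters (34 positions):
  position 3–5: qgg
  position 8–10: qgg
  position 17–19: qgg
  position 24–26: qgg
  position 28–30: qgg

5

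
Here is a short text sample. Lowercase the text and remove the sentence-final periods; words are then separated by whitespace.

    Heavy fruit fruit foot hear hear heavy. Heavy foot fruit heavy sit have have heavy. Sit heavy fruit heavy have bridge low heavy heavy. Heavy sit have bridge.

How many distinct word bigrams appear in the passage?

19

28 tokens → 27 bigram windows in total.
Repeated bigrams (each contributes count−1 duplicates):
  heavy heavy: 3
  heavy sit: 3
  fruit heavy: 2
  have bridge: 2
  heavy fruit: 2
  sit have: 2
8 duplicate windows → 27 − 8 = 19 distinct.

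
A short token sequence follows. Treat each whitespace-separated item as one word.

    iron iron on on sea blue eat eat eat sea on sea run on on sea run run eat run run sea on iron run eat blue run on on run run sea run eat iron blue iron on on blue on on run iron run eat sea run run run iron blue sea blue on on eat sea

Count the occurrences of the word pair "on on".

6

Scanning the 58 overlapping bigram windows for "on on":
  position 3–4: on on
  position 14–15: on on
  position 29–30: on on
  position 39–40: on on
  position 42–43: on on
  position 56–57: on on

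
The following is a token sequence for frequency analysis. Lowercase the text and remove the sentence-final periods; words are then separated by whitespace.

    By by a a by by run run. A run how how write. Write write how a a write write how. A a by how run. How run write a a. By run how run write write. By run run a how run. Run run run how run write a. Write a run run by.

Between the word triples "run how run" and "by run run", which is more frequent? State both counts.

"run how run" (3 vs 2)

"run how run": 3 occurrences
"by run run": 2 occurrences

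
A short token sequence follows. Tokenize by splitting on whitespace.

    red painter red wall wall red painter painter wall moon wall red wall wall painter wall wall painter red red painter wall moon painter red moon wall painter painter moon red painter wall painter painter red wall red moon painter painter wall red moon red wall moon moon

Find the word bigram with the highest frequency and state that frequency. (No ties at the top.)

Bigram frequencies (highest first):
  painter wall: 5
  red painter: 4
  painter red: 4
  red wall: 4
  wall red: 4
  painter painter: 4
  … (10 more, each ≤ 4)

"painter wall", 5 times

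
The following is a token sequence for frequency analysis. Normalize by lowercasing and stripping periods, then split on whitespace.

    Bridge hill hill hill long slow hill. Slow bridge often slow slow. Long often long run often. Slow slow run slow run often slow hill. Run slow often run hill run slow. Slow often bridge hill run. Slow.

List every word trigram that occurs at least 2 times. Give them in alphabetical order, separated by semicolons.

hill run slow; often slow slow; run often slow

Trigram counts meeting the condition (at least 2 times):
  hill run slow: 3
  often slow slow: 2
  run often slow: 2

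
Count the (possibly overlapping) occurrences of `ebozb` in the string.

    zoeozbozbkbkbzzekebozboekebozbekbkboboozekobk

2

Sliding a length-5 window over the 45 characters (41 positions):
  position 18–22: ebozb
  position 26–30: ebozb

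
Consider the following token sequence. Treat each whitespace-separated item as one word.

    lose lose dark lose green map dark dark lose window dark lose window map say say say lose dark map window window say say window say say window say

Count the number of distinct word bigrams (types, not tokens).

18

29 tokens → 28 bigram windows in total.
Repeated bigrams (each contributes count−1 duplicates):
  say say: 4
  dark lose: 3
  window say: 3
  lose dark: 2
  lose window: 2
  say window: 2
10 duplicate windows → 28 − 10 = 18 distinct.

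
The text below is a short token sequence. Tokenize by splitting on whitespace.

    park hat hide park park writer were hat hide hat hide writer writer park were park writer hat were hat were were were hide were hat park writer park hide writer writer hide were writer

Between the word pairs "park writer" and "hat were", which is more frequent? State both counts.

"park writer" (3 vs 2)

"park writer": 3 occurrences
"hat were": 2 occurrences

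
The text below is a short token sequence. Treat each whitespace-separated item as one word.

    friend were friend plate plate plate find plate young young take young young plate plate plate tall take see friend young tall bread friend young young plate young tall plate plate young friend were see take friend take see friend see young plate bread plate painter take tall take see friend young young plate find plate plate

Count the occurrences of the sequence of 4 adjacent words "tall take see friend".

2

Scanning the 54 overlapping 4-gram windows for "tall take see friend":
  position 17–20: tall take see friend
  position 48–51: tall take see friend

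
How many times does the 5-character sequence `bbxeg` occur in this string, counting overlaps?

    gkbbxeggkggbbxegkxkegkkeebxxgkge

Sliding a length-5 window over the 32 characters (28 positions):
  position 3–7: bbxeg
  position 12–16: bbxeg

2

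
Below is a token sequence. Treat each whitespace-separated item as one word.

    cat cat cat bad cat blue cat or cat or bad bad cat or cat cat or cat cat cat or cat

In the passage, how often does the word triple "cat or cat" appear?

Scanning the 20 overlapping trigram windows for "cat or cat":
  position 7–9: cat or cat
  position 13–15: cat or cat
  position 16–18: cat or cat
  position 20–22: cat or cat

4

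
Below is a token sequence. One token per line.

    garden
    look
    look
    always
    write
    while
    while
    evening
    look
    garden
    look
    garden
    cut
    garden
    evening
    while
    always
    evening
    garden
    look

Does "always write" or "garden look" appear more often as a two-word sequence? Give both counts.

"garden look" (3 vs 1)

"always write": 1 occurrence
"garden look": 3 occurrences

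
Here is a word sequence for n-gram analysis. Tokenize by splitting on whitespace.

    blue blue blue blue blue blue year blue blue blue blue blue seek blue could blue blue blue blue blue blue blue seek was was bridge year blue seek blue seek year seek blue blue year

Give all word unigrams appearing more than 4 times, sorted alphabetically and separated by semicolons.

Unigram counts meeting the condition (more than 4 times):
  blue: 23
  seek: 5

blue; seek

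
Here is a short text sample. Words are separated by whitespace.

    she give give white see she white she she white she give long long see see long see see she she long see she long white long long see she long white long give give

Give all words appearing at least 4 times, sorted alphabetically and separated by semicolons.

Unigram counts meeting the condition (at least 4 times):
  give: 5
  long: 9
  see: 7
  she: 9
  white: 5

give; long; see; she; white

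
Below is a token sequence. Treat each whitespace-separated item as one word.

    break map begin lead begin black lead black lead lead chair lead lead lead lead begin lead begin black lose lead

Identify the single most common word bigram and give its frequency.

"lead lead", 4 times

Bigram frequencies (highest first):
  lead lead: 4
  lead begin: 3
  begin lead: 2
  begin black: 2
  black lead: 2
  break map: 1
  … (6 more, each ≤ 1)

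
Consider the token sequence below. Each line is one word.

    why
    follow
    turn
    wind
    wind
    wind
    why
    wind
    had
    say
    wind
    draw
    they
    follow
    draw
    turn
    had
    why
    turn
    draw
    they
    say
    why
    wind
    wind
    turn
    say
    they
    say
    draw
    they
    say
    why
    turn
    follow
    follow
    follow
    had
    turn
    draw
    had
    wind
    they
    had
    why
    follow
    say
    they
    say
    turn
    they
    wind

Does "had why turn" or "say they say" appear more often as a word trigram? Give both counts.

"say they say" (2 vs 1)

"had why turn": 1 occurrence
"say they say": 2 occurrences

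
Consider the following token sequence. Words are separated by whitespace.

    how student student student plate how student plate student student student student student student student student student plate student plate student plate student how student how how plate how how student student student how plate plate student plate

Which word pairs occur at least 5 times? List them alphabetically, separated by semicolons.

Bigram counts meeting the condition (at least 5 times):
  plate student: 5
  student plate: 6
  student student: 12

plate student; student plate; student student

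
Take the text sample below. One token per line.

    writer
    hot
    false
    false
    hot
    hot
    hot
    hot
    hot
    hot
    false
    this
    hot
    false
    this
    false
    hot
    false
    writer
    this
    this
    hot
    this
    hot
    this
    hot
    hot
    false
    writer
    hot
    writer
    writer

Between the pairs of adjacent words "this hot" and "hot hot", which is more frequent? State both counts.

"this hot": 4 occurrences
"hot hot": 6 occurrences

"hot hot" (6 vs 4)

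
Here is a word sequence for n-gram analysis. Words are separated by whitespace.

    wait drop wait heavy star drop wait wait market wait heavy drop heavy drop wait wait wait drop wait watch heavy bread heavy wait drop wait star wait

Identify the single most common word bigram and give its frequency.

Bigram frequencies (highest first):
  drop wait: 5
  wait drop: 3
  wait wait: 3
  wait heavy: 2
  heavy drop: 2
  heavy star: 1
  … (11 more, each ≤ 1)

"drop wait", 5 times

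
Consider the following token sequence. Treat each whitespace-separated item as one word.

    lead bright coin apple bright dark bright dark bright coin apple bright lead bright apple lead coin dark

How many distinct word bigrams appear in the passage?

18 tokens → 17 bigram windows in total.
Repeated bigrams (each contributes count−1 duplicates):
  apple bright: 2
  bright coin: 2
  bright dark: 2
  coin apple: 2
  dark bright: 2
  lead bright: 2
6 duplicate windows → 17 − 6 = 11 distinct.

11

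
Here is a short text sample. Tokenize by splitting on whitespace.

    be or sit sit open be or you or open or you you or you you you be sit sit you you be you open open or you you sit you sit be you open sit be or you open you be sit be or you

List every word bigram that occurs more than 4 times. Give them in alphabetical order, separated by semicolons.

Bigram counts meeting the condition (more than 4 times):
  or you: 6
  you you: 5

or you; you you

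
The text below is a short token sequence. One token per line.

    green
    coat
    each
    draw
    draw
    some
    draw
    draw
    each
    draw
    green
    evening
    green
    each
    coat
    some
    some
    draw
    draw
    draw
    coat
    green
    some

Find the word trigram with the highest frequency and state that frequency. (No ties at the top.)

"some draw draw", 2 times

Trigram frequencies (highest first):
  some draw draw: 2
  green coat each: 1
  coat each draw: 1
  each draw draw: 1
  draw draw some: 1
  draw some draw: 1
  … (14 more, each ≤ 1)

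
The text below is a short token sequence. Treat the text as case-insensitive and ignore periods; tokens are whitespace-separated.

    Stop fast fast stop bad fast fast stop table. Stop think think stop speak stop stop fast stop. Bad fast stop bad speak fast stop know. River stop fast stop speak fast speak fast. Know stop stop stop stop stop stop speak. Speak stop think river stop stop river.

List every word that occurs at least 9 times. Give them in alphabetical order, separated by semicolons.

Unigram counts meeting the condition (at least 9 times):
  fast: 10
  stop: 21

fast; stop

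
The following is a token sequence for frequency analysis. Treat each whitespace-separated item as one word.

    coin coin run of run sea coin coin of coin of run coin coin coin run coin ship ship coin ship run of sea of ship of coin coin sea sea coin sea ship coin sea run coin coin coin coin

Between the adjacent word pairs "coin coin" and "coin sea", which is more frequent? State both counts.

"coin coin" (8 vs 3)

"coin coin": 8 occurrences
"coin sea": 3 occurrences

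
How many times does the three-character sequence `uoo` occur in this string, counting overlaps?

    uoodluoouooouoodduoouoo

Sliding a length-3 window over the 23 characters (21 positions):
  position 1–3: uoo
  position 6–8: uoo
  position 9–11: uoo
  position 13–15: uoo
  position 18–20: uoo
  position 21–23: uoo

6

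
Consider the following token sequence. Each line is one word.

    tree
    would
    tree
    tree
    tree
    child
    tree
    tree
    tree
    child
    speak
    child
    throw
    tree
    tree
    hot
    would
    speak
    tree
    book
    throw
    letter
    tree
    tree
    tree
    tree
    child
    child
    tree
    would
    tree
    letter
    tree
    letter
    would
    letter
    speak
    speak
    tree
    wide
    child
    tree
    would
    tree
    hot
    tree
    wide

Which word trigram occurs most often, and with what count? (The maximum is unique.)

Trigram frequencies (highest first):
  tree tree tree: 4
  tree would tree: 3
  tree tree child: 3
  child tree would: 2
  would tree tree: 1
  tree child tree: 1
  … (31 more, each ≤ 1)

"tree tree tree", 4 times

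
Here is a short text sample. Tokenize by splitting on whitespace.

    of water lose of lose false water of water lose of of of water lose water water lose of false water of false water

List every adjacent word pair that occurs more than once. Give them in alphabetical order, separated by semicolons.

false water; lose of; of false; of of; of water; water lose; water of

Bigram counts meeting the condition (more than once):
  false water: 3
  lose of: 3
  of false: 2
  of of: 2
  of water: 3
  water lose: 4
  water of: 2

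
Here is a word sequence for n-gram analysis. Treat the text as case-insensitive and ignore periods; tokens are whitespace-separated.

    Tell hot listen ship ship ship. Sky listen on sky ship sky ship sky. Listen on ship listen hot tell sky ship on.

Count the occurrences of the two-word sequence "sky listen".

2

Scanning the 22 overlapping bigram windows for "sky listen":
  position 7–8: sky listen
  position 14–15: sky listen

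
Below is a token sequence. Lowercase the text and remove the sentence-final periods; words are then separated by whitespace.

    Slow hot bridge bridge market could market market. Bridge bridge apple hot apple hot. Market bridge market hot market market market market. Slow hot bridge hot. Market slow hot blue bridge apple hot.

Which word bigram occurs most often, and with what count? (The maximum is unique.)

"market market", 4 times

Bigram frequencies (highest first):
  market market: 4
  slow hot: 3
  apple hot: 3
  hot market: 3
  hot bridge: 2
  bridge bridge: 2
  … (11 more, each ≤ 2)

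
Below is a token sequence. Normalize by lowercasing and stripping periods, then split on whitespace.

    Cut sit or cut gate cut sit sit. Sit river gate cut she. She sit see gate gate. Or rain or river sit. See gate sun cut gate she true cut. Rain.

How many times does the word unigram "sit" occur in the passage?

Scanning the 32 tokens for "sit":
  position 2: sit
  position 7: sit
  position 8: sit
  position 9: sit
  position 15: sit
  position 23: sit

6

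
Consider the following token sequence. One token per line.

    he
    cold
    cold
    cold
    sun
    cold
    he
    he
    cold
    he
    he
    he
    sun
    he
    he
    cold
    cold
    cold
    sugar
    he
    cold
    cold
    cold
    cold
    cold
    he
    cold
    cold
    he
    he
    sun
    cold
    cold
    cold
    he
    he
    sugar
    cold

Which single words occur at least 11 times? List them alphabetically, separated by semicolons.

Unigram counts meeting the condition (at least 11 times):
  cold: 19
  he: 14

cold; he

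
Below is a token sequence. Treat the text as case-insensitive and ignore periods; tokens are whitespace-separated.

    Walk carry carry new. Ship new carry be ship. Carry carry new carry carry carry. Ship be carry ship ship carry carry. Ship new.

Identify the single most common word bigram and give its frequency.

"carry carry", 5 times

Bigram frequencies (highest first):
  carry carry: 5
  carry ship: 3
  carry new: 2
  ship new: 2
  new carry: 2
  ship carry: 2
  … (7 more, each ≤ 1)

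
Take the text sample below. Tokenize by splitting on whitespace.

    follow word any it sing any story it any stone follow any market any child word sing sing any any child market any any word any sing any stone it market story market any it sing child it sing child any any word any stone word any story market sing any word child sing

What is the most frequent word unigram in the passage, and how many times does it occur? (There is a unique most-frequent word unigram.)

"any", 17 times

Unigram frequencies (highest first):
  any: 17
  sing: 8
  word: 6
  it: 5
  market: 5
  child: 5
  … (3 more, each ≤ 3)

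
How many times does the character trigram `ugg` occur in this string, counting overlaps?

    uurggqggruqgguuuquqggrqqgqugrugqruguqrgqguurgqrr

Sliding a length-3 window over the 48 characters (46 positions):
  (no match at any position)

0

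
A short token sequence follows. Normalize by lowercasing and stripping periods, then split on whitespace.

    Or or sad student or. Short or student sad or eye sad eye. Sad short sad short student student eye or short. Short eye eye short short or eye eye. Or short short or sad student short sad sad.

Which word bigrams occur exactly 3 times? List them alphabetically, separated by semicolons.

or short; short or; short short

Bigram counts meeting the condition (exactly 3 times):
  or short: 3
  short or: 3
  short short: 3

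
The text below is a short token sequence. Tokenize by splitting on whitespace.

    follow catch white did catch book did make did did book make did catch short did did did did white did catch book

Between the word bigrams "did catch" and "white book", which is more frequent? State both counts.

"did catch": 3 occurrences
"white book": 0 occurrences

"did catch" (3 vs 0)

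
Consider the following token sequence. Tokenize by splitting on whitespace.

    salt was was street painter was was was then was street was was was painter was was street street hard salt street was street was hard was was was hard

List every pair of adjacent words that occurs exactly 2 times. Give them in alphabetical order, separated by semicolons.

Bigram counts meeting the condition (exactly 2 times):
  painter was: 2
  was hard: 2

painter was; was hard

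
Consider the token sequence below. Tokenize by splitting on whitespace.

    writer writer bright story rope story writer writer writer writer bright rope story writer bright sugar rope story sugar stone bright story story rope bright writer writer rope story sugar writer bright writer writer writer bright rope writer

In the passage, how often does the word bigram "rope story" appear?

Scanning the 37 overlapping bigram windows for "rope story":
  position 5–6: rope story
  position 12–13: rope story
  position 17–18: rope story
  position 28–29: rope story

4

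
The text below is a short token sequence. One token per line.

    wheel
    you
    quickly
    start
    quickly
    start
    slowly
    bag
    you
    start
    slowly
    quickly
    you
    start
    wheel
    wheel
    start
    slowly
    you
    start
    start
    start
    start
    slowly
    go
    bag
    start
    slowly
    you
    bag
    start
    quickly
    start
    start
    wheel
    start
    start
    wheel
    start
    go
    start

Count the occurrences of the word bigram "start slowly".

Scanning the 40 overlapping bigram windows for "start slowly":
  position 6–7: start slowly
  position 10–11: start slowly
  position 17–18: start slowly
  position 23–24: start slowly
  position 27–28: start slowly

5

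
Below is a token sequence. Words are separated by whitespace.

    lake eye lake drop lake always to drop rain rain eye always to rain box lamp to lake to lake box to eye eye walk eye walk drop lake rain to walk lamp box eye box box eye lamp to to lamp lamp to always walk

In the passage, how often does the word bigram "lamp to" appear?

Scanning the 45 overlapping bigram windows for "lamp to":
  position 16–17: lamp to
  position 39–40: lamp to
  position 43–44: lamp to

3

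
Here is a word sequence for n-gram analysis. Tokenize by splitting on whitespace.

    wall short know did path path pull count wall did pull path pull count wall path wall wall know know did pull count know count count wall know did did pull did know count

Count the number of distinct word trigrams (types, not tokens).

30

34 tokens → 32 trigram windows in total.
Repeated trigrams (each contributes count−1 duplicates):
  path pull count: 2
  pull count wall: 2
2 duplicate windows → 32 − 2 = 30 distinct.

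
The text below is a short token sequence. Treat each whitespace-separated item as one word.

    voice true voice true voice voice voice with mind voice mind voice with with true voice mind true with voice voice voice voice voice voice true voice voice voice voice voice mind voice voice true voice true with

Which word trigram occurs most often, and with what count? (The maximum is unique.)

Trigram frequencies (highest first):
  voice voice voice: 8
  voice true voice: 4
  true voice true: 2
  true voice voice: 2
  voice mind voice: 2
  voice voice true: 2
  … (16 more, each ≤ 1)

"voice voice voice", 8 times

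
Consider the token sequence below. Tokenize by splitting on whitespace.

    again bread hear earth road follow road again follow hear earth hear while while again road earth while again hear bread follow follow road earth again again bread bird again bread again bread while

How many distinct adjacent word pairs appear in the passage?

26

34 tokens → 33 bigram windows in total.
Repeated bigrams (each contributes count−1 duplicates):
  again bread: 4
  follow road: 2
  hear earth: 2
  road earth: 2
  while again: 2
7 duplicate windows → 33 − 7 = 26 distinct.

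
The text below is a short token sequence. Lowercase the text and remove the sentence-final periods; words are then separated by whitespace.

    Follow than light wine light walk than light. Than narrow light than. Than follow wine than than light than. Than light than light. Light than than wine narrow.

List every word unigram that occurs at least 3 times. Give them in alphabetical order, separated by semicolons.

Unigram counts meeting the condition (at least 3 times):
  light: 8
  than: 12
  wine: 3

light; than; wine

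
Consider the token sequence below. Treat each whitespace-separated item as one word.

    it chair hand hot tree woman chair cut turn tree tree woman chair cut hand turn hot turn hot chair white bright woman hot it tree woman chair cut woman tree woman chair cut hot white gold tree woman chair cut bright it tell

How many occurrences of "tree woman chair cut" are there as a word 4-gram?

5

Scanning the 41 overlapping 4-gram windows for "tree woman chair cut":
  position 5–8: tree woman chair cut
  position 11–14: tree woman chair cut
  position 26–29: tree woman chair cut
  position 31–34: tree woman chair cut
  position 38–41: tree woman chair cut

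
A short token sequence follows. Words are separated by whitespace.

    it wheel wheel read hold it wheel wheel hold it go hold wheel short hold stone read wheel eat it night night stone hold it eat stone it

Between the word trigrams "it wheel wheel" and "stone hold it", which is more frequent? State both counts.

"it wheel wheel": 2 occurrences
"stone hold it": 1 occurrence

"it wheel wheel" (2 vs 1)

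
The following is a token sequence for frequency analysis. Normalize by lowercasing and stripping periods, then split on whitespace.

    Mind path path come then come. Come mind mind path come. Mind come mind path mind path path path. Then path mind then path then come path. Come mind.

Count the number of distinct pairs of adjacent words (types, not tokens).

14

29 tokens → 28 bigram windows in total.
Repeated bigrams (each contributes count−1 duplicates):
  come mind: 4
  mind path: 4
  path come: 3
  path path: 3
  path mind: 2
  path then: 2
  then come: 2
  then path: 2
14 duplicate windows → 28 − 14 = 14 distinct.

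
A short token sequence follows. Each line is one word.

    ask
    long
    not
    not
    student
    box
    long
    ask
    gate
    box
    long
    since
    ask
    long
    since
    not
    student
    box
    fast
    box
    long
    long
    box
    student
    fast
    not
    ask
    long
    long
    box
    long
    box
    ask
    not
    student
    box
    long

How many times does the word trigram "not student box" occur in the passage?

Scanning the 35 overlapping trigram windows for "not student box":
  position 4–6: not student box
  position 16–18: not student box
  position 34–36: not student box

3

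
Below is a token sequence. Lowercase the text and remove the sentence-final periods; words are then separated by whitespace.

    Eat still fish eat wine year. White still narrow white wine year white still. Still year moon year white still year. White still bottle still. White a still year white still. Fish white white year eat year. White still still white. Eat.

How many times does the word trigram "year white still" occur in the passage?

6

Scanning the 40 overlapping trigram windows for "year white still":
  position 6–8: year white still
  position 12–14: year white still
  position 18–20: year white still
  position 21–23: year white still
  position 29–31: year white still
  position 37–39: year white still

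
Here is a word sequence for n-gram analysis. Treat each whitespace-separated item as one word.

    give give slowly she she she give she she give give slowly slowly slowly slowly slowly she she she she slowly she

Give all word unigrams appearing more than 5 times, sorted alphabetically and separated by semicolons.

Unigram counts meeting the condition (more than 5 times):
  she: 10
  slowly: 7

she; slowly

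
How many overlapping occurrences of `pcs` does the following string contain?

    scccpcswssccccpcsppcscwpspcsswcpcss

Sliding a length-3 window over the 35 characters (33 positions):
  position 5–7: pcs
  position 15–17: pcs
  position 19–21: pcs
  position 26–28: pcs
  position 32–34: pcs

5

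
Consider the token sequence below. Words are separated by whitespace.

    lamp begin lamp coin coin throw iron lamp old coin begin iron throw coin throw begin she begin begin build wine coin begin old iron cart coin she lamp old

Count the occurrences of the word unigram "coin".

6

Scanning the 30 tokens for "coin":
  position 4: coin
  position 5: coin
  position 10: coin
  position 14: coin
  position 22: coin
  position 27: coin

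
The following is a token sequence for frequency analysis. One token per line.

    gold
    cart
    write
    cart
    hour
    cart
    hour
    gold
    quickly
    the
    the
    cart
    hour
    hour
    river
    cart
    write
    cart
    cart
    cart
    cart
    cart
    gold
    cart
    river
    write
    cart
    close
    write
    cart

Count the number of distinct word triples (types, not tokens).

30 tokens → 28 trigram windows in total.
Repeated trigrams (each contributes count−1 duplicates):
  cart cart cart: 3
  cart write cart: 2
3 duplicate windows → 28 − 3 = 25 distinct.

25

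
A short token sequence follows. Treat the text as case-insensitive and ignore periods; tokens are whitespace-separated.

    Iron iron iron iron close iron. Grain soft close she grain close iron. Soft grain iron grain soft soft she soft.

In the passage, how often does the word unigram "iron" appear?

Scanning the 21 tokens for "iron":
  position 1: iron
  position 2: iron
  position 3: iron
  position 4: iron
  position 6: iron
  position 13: iron
  position 16: iron

7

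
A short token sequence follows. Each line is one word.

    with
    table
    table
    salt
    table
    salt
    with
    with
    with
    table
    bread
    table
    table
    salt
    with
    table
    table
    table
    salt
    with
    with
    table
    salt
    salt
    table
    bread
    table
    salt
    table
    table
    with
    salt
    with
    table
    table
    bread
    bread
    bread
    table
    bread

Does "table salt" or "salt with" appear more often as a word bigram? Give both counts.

"table salt": 6 occurrences
"salt with": 4 occurrences

"table salt" (6 vs 4)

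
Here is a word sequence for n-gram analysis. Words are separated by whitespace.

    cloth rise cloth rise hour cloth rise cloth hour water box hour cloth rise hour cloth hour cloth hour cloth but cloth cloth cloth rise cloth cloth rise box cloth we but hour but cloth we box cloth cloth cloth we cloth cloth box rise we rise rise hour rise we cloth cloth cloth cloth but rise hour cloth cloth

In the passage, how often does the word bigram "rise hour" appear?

4

Scanning the 59 overlapping bigram windows for "rise hour":
  position 4–5: rise hour
  position 14–15: rise hour
  position 48–49: rise hour
  position 57–58: rise hour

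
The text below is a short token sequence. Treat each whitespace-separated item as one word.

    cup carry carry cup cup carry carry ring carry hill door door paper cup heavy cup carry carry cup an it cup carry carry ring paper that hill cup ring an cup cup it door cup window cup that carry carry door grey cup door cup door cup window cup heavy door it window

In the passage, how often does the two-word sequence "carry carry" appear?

Scanning the 53 overlapping bigram windows for "carry carry":
  position 2–3: carry carry
  position 6–7: carry carry
  position 17–18: carry carry
  position 23–24: carry carry
  position 40–41: carry carry

5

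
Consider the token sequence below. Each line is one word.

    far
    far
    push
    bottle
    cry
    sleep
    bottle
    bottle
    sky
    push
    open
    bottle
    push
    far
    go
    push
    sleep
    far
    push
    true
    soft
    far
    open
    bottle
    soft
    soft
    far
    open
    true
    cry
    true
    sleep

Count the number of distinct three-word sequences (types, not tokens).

32 tokens → 30 trigram windows in total.
Repeated trigrams (each contributes count−1 duplicates):
  soft far open: 2
1 duplicate windows → 30 − 1 = 29 distinct.

29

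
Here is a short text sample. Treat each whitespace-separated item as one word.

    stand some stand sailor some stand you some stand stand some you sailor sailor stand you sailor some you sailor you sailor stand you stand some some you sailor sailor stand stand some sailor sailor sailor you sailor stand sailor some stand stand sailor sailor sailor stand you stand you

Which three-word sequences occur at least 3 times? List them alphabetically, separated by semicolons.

sailor sailor stand; sailor stand you; some you sailor

Trigram counts meeting the condition (at least 3 times):
  sailor sailor stand: 3
  sailor stand you: 3
  some you sailor: 3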